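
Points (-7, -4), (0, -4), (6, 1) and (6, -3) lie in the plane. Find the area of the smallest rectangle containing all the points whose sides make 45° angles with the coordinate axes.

In coordinates u = x + y, v = x − y the rectangle is axis-aligned; the map (x,y)→(u,v) scales areas by 2.
u-values: -11, -4, 7, 3; range = 7 − (-11) = 18.
v-values: -3, 4, 5, 9; range = 9 − (-3) = 12.
Area = (18 × 12) / 2 = 108.

108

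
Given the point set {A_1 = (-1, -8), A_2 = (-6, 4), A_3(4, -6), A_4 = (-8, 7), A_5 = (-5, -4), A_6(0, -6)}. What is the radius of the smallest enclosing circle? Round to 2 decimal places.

By Welzl's lemma the MEC is supported by two points (diametrically opposite) or three points (on a circumcircle).
The farthest pair is A_3–A_4 with squared distance 313. The circle on this segment as diameter has centre (-2, 0.5) and r² = 313/4 = 78.25.
Check A_1: distance² to centre = 73.25 ≤ 78.25, so it lies inside.
All remaining points lie in this disk, and no smaller disk contains both endpoints, so this is the minimum enclosing circle.
r = √(78.25) ≈ 8.85.

8.85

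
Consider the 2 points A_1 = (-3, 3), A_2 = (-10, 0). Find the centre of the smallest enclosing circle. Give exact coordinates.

The smallest circle enclosing two points has them as diameter endpoints.
Centre = midpoint = (-6.5, 1.5); r² = |A_1A_2|²/4 = 58/4 = 14.5.
Centre = (-6.5, 1.5).

(-6.5, 1.5)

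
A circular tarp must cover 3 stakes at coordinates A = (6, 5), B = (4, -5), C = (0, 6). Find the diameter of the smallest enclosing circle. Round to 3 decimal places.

Side lengths²: AB² = 104, AC² = 37, BC² = 137.
Since BC² = 137 < 104 + 37 = 141, the triangle is acute, so the smallest enclosing circle is the circumcircle.
Circumcentre = (135/62, 35/62), r² = 65897/1922.
Diameter = 2r = 2√(65897/1922) ≈ 11.711.

11.711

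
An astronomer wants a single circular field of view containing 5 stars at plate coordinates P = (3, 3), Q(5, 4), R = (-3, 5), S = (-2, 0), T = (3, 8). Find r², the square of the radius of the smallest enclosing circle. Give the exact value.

The farthest pair is S–T with squared distance 89. The circle on this segment as diameter has centre (0.5, 4) and r² = 89/4 = 22.25.
Check P: distance² to centre = 7.25 ≤ 22.25, so it lies inside.
All remaining points lie in this disk, and no smaller disk contains both endpoints, so this is the minimum enclosing circle.

22.25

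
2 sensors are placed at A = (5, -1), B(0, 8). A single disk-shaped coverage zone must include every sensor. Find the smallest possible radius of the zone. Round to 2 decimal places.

The smallest circle enclosing two points has them as diameter endpoints.
Centre = midpoint = (2.5, 3.5); r² = |AB|²/4 = 106/4 = 26.5.
r = √(26.5) ≈ 5.15.

5.15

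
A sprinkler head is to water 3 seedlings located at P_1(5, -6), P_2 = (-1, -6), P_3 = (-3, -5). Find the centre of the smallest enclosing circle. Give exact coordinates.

(1, -5.5)

Side lengths²: P_1P_2² = 36, P_1P_3² = 65, P_2P_3² = 5.
Since P_1P_3² = 65 ≥ 36 + 5 = 41, the angle opposite P_1P_3 is not acute, so the smallest enclosing circle has P_1P_3 as diameter.
Centre = midpoint of P_1P_3 = (1, -5.5), r² = 65/4 = 16.25.
Centre = (1, -5.5).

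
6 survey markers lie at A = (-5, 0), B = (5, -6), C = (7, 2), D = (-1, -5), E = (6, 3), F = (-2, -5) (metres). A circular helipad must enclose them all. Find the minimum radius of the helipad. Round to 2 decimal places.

A smallest enclosing disk is always determined by at most three of the input points on its boundary.
The minimum enclosing circle is determined by three boundary points: A, B, C.
Their circumcentre is (30/23, -19/23) with r² = 21386/529.
The farthest remaining point E is at distance² 19408/529 ≤ 21386/529.
r = √(21386/529) ≈ 6.36.

6.36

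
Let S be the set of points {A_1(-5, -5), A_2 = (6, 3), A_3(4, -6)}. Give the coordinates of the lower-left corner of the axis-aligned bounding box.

x-range [-5, 6], y-range [-6, 3].
The lower-left corner is (-5, -6).

(-5, -6)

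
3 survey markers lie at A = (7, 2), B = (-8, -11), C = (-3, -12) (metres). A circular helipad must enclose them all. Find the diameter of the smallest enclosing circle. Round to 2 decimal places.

Side lengths²: AB² = 394, AC² = 296, BC² = 26.
Since AB² = 394 ≥ 296 + 26 = 322, the angle opposite AB is not acute, so the smallest enclosing circle has AB as diameter.
Centre = midpoint of AB = (-0.5, -4.5), r² = 394/4 = 98.5.
Diameter = 2r = 2√(98.5) ≈ 19.85.

19.85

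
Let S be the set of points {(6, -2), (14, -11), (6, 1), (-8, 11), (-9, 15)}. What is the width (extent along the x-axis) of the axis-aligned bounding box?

max x = 14, min x = -9, so width = 23.

23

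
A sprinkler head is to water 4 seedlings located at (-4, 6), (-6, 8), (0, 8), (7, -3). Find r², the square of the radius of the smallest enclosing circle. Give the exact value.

A smallest enclosing disk is always determined by at most three of the input points on its boundary.
The farthest pair is (-6, 8)–(7, -3) with squared distance 290. The circle on this segment as diameter has centre (0.5, 2.5) and r² = 290/4 = 72.5.
Check (-4, 6): distance² to centre = 32.5 ≤ 72.5, so it lies inside.
All remaining points lie in this disk, and no smaller disk contains both endpoints, so this is the minimum enclosing circle.

72.5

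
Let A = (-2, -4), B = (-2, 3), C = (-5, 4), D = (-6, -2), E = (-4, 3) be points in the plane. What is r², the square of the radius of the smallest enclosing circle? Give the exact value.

18.25

The minimum enclosing circle of a finite set is fixed by two of the points (as a diameter) or three (as a circumcircle).
The farthest pair is A–C with squared distance 73. The circle on this segment as diameter has centre (-3.5, 0) and r² = 73/4 = 18.25.
Check B: distance² to centre = 11.25 ≤ 18.25, so it lies inside.
All remaining points lie in this disk, and no smaller disk contains both endpoints, so this is the minimum enclosing circle.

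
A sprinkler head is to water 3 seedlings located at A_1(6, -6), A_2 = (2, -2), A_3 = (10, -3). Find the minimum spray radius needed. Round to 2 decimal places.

Side lengths²: A_1A_2² = 32, A_1A_3² = 25, A_2A_3² = 65.
Since A_2A_3² = 65 ≥ 32 + 25 = 57, the angle opposite A_2A_3 is not acute, so the smallest enclosing circle has A_2A_3 as diameter.
Centre = midpoint of A_2A_3 = (6, -2.5), r² = 65/4 = 16.25.
r = √(16.25) ≈ 4.03.

4.03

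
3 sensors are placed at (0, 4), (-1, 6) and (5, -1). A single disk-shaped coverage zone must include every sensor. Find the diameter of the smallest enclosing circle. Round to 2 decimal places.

Call the three points A, B, C in the order given.
Side lengths²: AB² = 5, AC² = 50, BC² = 85.
Since BC² = 85 ≥ 50 + 5 = 55, the angle opposite BC is not acute, so the smallest enclosing circle has BC as diameter.
Centre = midpoint of BC = (2, 2.5), r² = 85/4 = 21.25.
Diameter = 2r = 2√(21.25) ≈ 9.22.

9.22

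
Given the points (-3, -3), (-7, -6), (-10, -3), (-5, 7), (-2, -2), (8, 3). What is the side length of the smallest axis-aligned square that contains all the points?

18

The bounding box has width 18 and height 13.
An axis-aligned square enclosing the set must have side ≥ max(width, height).
So the minimum side is max(18, 13) = 18.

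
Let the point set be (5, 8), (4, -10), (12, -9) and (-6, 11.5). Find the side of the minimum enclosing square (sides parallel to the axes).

The bounding box has width 18 and height 21.5.
An axis-aligned square enclosing the set must have side ≥ max(width, height).
So the minimum side is max(18, 21.5) = 21.5.

21.5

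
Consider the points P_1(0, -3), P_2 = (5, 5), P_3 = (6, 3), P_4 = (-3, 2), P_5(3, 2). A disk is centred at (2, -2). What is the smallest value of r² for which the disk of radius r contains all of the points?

58

The required radius is the distance from (2, -2) to the farthest point.
Squared distances: 5, 58, 41, 41, 17.
Maximum is 58, attained at P_2.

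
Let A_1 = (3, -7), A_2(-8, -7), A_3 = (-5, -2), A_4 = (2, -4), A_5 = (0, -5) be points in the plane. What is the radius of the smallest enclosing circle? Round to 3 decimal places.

5.501

The minimum enclosing circle is determined by three boundary points: A_1, A_2, A_3.
Their circumcentre is (-2.5, -6.9) with r² = 30.26.
The farthest remaining point A_4 is at distance² 28.66 ≤ 30.26.
r = √(30.26) ≈ 5.501.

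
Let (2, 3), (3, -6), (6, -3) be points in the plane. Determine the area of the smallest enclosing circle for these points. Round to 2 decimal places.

Call the three points A, B, C in the order given.
Side lengths²: AB² = 82, AC² = 52, BC² = 18.
Since AB² = 82 ≥ 52 + 18 = 70, the angle opposite AB is not acute, so the smallest enclosing circle has AB as diameter.
Centre = midpoint of AB = (2.5, -1.5), r² = 82/4 = 20.5.
Area = π·r² = π·20.5 ≈ 64.40.

64.40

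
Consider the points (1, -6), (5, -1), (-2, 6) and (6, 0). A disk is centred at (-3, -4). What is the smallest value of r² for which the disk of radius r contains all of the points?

101

The required radius is the distance from (-3, -4) to the farthest point.
Squared distances: 20, 73, 101, 97.
Maximum is 101, attained at (-2, 6).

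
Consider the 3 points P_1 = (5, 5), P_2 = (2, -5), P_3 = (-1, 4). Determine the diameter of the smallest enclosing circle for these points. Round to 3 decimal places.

10.570

Side lengths²: P_1P_2² = 109, P_1P_3² = 37, P_2P_3² = 90.
Since P_1P_2² = 109 < 90 + 37 = 127, the triangle is acute, so the smallest enclosing circle is the circumcircle.
Circumcentre = (103/38, 9/38), r² = 20165/722.
Diameter = 2r = 2√(20165/722) ≈ 10.570.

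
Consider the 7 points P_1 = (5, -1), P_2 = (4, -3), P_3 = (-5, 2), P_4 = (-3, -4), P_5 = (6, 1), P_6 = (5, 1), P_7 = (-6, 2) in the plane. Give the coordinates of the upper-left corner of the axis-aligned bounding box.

(-6, 2)

x-range [-6, 6], y-range [-4, 2].
The upper-left corner is (-6, 2).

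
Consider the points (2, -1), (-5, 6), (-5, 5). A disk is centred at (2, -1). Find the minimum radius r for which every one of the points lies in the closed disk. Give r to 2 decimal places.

9.90

The required radius is the distance from (2, -1) to the farthest point.
Squared distances: 0, 98, 85.
Maximum is 98, attained at (-5, 6).
r = √98 ≈ 9.90.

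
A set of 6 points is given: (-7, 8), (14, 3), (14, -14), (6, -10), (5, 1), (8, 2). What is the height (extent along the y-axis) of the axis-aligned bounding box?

22

max y = 8, min y = -14, so height = 22.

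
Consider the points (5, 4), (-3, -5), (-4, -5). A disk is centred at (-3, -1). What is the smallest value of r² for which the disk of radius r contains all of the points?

89

The required radius is the distance from (-3, -1) to the farthest point.
Squared distances: 89, 16, 17.
Maximum is 89, attained at (5, 4).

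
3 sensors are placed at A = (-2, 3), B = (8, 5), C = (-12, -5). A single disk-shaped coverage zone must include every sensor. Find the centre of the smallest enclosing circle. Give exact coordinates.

(-2, 0)

Side lengths²: AB² = 104, AC² = 164, BC² = 500.
Since BC² = 500 ≥ 164 + 104 = 268, the angle opposite BC is not acute, so the smallest enclosing circle has BC as diameter.
Centre = midpoint of BC = (-2, 0), r² = 500/4 = 125.
Centre = (-2, 0).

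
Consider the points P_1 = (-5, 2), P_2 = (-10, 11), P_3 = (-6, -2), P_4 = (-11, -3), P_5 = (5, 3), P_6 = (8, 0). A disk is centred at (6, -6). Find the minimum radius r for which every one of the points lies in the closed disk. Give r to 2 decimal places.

The required radius is the distance from (6, -6) to the farthest point.
Squared distances: 185, 545, 160, 298, 82, 40.
Maximum is 545, attained at P_2.
r = √545 ≈ 23.35.

23.35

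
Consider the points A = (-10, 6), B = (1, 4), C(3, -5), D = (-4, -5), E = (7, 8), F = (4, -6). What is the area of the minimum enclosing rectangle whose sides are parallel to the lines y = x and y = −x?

312

In coordinates u = x + y, v = x − y the rectangle is axis-aligned; the map (x,y)→(u,v) scales areas by 2.
u-values: -4, 5, -2, -9, 15, -2; range = 15 − (-9) = 24.
v-values: -16, -3, 8, 1, -1, 10; range = 10 − (-16) = 26.
Area = (24 × 26) / 2 = 312.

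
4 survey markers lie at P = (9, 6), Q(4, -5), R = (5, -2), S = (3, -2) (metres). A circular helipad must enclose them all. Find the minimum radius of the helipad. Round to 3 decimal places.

A smallest enclosing disk is always determined by at most three of the input points on its boundary.
The farthest pair is P–Q with squared distance 146. The circle on this segment as diameter has centre (6.5, 0.5) and r² = 146/4 = 36.5.
Check R: distance² to centre = 8.5 ≤ 36.5, so it lies inside.
All remaining points lie in this disk, and no smaller disk contains both endpoints, so this is the minimum enclosing circle.
r = √(36.5) ≈ 6.042.

6.042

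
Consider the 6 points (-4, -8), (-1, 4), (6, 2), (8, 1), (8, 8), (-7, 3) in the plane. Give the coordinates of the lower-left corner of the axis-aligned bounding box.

(-7, -8)

x-range [-7, 8], y-range [-8, 8].
The lower-left corner is (-7, -8).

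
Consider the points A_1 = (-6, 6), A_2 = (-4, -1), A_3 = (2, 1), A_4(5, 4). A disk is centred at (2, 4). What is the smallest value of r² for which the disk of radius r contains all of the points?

The required radius is the distance from (2, 4) to the farthest point.
Squared distances: 68, 61, 9, 9.
Maximum is 68, attained at A_1.

68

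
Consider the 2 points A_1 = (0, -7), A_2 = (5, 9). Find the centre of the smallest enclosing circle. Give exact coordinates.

(2.5, 1)

The smallest circle enclosing two points has them as diameter endpoints.
Centre = midpoint = (2.5, 1); r² = |A_1A_2|²/4 = 281/4 = 70.25.
Centre = (2.5, 1).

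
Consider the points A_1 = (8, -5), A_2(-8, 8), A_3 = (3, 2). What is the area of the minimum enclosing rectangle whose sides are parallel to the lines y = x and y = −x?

72.5

In coordinates u = x + y, v = x − y the rectangle is axis-aligned; the map (x,y)→(u,v) scales areas by 2.
u-values: 3, 0, 5; range = 5 − 0 = 5.
v-values: 13, -16, 1; range = 13 − (-16) = 29.
Area = (5 × 29) / 2 = 72.5.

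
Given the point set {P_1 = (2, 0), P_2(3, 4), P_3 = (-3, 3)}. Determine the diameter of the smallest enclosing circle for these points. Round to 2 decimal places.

6.36

Side lengths²: P_1P_2² = 17, P_1P_3² = 34, P_2P_3² = 37.
Since P_2P_3² = 37 < 34 + 17 = 51, the triangle is acute, so the smallest enclosing circle is the circumcircle.
Circumcentre = (7/46, 119/46), r² = 10693/1058.
Diameter = 2r = 2√(10693/1058) ≈ 6.36.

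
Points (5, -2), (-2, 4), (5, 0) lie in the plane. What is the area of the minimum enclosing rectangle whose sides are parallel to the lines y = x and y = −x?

In coordinates u = x + y, v = x − y the rectangle is axis-aligned; the map (x,y)→(u,v) scales areas by 2.
u-values: 3, 2, 5; range = 5 − 2 = 3.
v-values: 7, -6, 5; range = 7 − (-6) = 13.
Area = (3 × 13) / 2 = 19.5.

19.5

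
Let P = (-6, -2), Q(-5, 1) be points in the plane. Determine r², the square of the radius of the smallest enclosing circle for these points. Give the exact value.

The smallest circle enclosing two points has them as diameter endpoints.
Centre = midpoint = (-5.5, -0.5); r² = |PQ|²/4 = 10/4 = 2.5.

2.5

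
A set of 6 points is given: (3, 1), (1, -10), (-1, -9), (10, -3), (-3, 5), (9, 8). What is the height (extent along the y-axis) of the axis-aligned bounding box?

18

max y = 8, min y = -10, so height = 18.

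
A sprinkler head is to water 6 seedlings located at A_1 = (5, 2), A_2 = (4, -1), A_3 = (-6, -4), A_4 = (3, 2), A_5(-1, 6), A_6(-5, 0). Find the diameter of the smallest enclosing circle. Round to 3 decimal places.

12.627

The minimum enclosing circle of a finite set is fixed by two of the points (as a diameter) or three (as a circumcircle).
The minimum enclosing circle is determined by three boundary points: A_1, A_3, A_5.
Their circumcentre is (-0.875, -0.3125) with r² = 39.86328125.
The farthest remaining point A_2 is at distance² 24.23828125 ≤ 39.86328125.
Diameter = 2r = 2√(39.86328125) ≈ 12.627.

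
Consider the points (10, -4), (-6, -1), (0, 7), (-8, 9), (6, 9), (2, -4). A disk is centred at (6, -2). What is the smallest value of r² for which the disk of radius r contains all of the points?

317

The required radius is the distance from (6, -2) to the farthest point.
Squared distances: 20, 145, 117, 317, 121, 20.
Maximum is 317, attained at (-8, 9).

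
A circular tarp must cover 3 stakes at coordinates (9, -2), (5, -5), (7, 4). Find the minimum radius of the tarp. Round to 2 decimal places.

Call the three points A, B, C in the order given.
Side lengths²: AB² = 25, AC² = 40, BC² = 85.
Since BC² = 85 ≥ 40 + 25 = 65, the angle opposite BC is not acute, so the smallest enclosing circle has BC as diameter.
Centre = midpoint of BC = (6, -0.5), r² = 85/4 = 21.25.
r = √(21.25) ≈ 4.61.

4.61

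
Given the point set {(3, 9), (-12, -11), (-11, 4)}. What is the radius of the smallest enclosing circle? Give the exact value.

12.5

Call the three points A, B, C in the order given.
Side lengths²: AB² = 625, AC² = 221, BC² = 226.
Since AB² = 625 ≥ 226 + 221 = 447, the angle opposite AB is not acute, so the smallest enclosing circle has AB as diameter.
Centre = midpoint of AB = (-4.5, -1), r² = 625/4 = 156.25.
r = √(156.25) = 12.5.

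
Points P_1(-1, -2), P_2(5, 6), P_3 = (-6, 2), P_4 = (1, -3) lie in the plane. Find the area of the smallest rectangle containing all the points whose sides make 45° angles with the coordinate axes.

In coordinates u = x + y, v = x − y the rectangle is axis-aligned; the map (x,y)→(u,v) scales areas by 2.
u-values: -3, 11, -4, -2; range = 11 − (-4) = 15.
v-values: 1, -1, -8, 4; range = 4 − (-8) = 12.
Area = (15 × 12) / 2 = 90.

90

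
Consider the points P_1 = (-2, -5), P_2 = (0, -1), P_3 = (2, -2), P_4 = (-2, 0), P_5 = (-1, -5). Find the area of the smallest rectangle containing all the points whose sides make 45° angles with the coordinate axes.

21

In coordinates u = x + y, v = x − y the rectangle is axis-aligned; the map (x,y)→(u,v) scales areas by 2.
u-values: -7, -1, 0, -2, -6; range = 0 − (-7) = 7.
v-values: 3, 1, 4, -2, 4; range = 4 − (-2) = 6.
Area = (7 × 6) / 2 = 21.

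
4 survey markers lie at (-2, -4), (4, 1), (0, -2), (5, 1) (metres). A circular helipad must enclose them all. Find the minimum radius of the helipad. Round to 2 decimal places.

By Welzl's lemma the MEC is supported by two points (diametrically opposite) or three points (on a circumcircle).
The farthest pair is (-2, -4)–(5, 1) with squared distance 74. The circle on this segment as diameter has centre (1.5, -1.5) and r² = 74/4 = 18.5.
Check (4, 1): distance² to centre = 12.5 ≤ 18.5, so it lies inside.
All remaining points lie in this disk, and no smaller disk contains both endpoints, so this is the minimum enclosing circle.
r = √(18.5) ≈ 4.30.

4.30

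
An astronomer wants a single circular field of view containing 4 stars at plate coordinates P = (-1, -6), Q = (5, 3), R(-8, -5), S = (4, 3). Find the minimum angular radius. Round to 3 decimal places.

The minimum enclosing circle of a finite set is fixed by two of the points (as a diameter) or three (as a circumcircle).
The farthest pair is Q–R with squared distance 233. The circle on this segment as diameter has centre (-1.5, -1) and r² = 233/4 = 58.25.
Check P: distance² to centre = 25.25 ≤ 58.25, so it lies inside.
All remaining points lie in this disk, and no smaller disk contains both endpoints, so this is the minimum enclosing circle.
r = √(58.25) ≈ 7.632.

7.632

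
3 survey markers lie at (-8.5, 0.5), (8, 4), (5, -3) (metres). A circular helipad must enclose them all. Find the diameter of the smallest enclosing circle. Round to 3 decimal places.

16.867

Call the three points A, B, C in the order given.
Side lengths²: AB² = 284.5, AC² = 194.5, BC² = 58.
Since AB² = 284.5 ≥ 194.5 + 58 = 252.5, the angle opposite AB is not acute, so the smallest enclosing circle has AB as diameter.
Centre = midpoint of AB = (-0.25, 2.25), r² = 284.5/4 = 71.125.
Diameter = 2r = 2√(71.125) ≈ 16.867.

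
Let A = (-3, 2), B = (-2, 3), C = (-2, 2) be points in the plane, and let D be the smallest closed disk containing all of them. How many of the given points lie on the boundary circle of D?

Side lengths²: AB² = 2, AC² = 1, BC² = 1.
Since AB² = 2 ≥ 1 + 1 = 2, the angle opposite AB is not acute, so the smallest enclosing circle has AB as diameter.
Centre = midpoint of AB = (-2.5, 2.5), r² = 2/4 = 0.5.
The points at distance exactly r from the centre are A, B, C — 3 points.

3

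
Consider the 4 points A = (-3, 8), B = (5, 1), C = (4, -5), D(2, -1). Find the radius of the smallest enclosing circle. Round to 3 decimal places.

7.382

The minimum enclosing circle of a finite set is fixed by two of the points (as a diameter) or three (as a circumcircle).
The farthest pair is A–C with squared distance 218. The circle on this segment as diameter has centre (0.5, 1.5) and r² = 218/4 = 54.5.
Check B: distance² to centre = 20.5 ≤ 54.5, so it lies inside.
All remaining points lie in this disk, and no smaller disk contains both endpoints, so this is the minimum enclosing circle.
r = √(54.5) ≈ 7.382.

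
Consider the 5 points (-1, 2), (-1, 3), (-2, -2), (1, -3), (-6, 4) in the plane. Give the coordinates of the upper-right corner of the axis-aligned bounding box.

(1, 4)

x-range [-6, 1], y-range [-3, 4].
The upper-right corner is (1, 4).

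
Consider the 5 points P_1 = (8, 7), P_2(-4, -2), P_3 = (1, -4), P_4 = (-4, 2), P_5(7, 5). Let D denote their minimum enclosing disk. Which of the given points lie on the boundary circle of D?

P_1, P_2

A smallest enclosing disk is always determined by at most three of the input points on its boundary.
The farthest pair is P_1–P_2 with squared distance 225. The circle on this segment as diameter has centre (2, 2.5) and r² = 225/4 = 56.25.
Check P_3: distance² to centre = 43.25 ≤ 56.25, so it lies inside.
All remaining points lie in this disk, and no smaller disk contains both endpoints, so this is the minimum enclosing circle.
The points at distance exactly r from the centre are P_1, P_2 — 2 points.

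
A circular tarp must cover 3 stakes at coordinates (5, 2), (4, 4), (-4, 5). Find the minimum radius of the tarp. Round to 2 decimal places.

Call the three points A, B, C in the order given.
Side lengths²: AB² = 5, AC² = 90, BC² = 65.
Since AC² = 90 ≥ 65 + 5 = 70, the angle opposite AC is not acute, so the smallest enclosing circle has AC as diameter.
Centre = midpoint of AC = (0.5, 3.5), r² = 90/4 = 22.5.
r = √(22.5) ≈ 4.74.

4.74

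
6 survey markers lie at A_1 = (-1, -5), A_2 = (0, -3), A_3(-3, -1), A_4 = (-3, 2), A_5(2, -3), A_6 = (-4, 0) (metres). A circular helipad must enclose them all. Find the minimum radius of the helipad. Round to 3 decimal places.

3.712

The minimum enclosing circle is determined by three boundary points: A_1, A_4, A_5.
Their circumcentre is (-1.3, -1.3) with r² = 13.78.
The farthest remaining point A_6 is at distance² 8.98 ≤ 13.78.
r = √(13.78) ≈ 3.712.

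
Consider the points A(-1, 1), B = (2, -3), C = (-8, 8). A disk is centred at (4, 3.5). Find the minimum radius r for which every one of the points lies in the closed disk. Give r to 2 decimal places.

12.82

The required radius is the distance from (4, 3.5) to the farthest point.
Squared distances: 31.25, 46.25, 164.25.
Maximum is 164.25, attained at C.
r = √(164.25) ≈ 12.82.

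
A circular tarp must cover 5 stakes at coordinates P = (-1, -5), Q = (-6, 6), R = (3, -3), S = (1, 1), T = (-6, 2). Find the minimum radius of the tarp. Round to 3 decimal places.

6.368

The minimum enclosing circle of a finite set is fixed by two of the points (as a diameter) or three (as a circumcircle).
The minimum enclosing circle is determined by three boundary points: P, Q, R.
Their circumcentre is (-5/3, 4/3) with r² = 365/9.
The farthest remaining point T is at distance² 173/9 ≤ 365/9.
r = √(365/9) ≈ 6.368.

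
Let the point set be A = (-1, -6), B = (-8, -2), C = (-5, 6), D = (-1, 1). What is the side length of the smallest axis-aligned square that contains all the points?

12

The bounding box has width 7 and height 12.
An axis-aligned square enclosing the set must have side ≥ max(width, height).
So the minimum side is max(7, 12) = 12.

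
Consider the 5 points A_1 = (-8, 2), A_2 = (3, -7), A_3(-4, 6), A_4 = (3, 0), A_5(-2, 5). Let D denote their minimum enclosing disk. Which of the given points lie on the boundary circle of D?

By Welzl's lemma the MEC is supported by two points (diametrically opposite) or three points (on a circumcircle).
The minimum enclosing circle is determined by three boundary points: A_1, A_2, A_3.
Their circumcentre is (-1.15, -0.85) with r² = 55.045.
The farthest remaining point A_5 is at distance² 34.945 ≤ 55.045.
The points at distance exactly r from the centre are A_1, A_2, A_3 — 3 points.

A_1, A_2, A_3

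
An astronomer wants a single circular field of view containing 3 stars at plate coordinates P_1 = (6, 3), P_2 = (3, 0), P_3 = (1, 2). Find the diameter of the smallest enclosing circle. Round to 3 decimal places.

Side lengths²: P_1P_2² = 18, P_1P_3² = 26, P_2P_3² = 8.
Since P_1P_3² = 26 ≥ 18 + 8 = 26, the angle opposite P_1P_3 is not acute, so the smallest enclosing circle has P_1P_3 as diameter.
Centre = midpoint of P_1P_3 = (3.5, 2.5), r² = 26/4 = 6.5.
Diameter = 2r = 2√(6.5) ≈ 5.099.

5.099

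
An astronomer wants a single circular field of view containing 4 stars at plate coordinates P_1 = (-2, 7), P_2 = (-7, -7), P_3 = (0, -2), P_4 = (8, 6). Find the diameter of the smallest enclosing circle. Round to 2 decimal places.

19.85

A smallest enclosing disk is always determined by at most three of the input points on its boundary.
The farthest pair is P_2–P_4 with squared distance 394. The circle on this segment as diameter has centre (0.5, -0.5) and r² = 394/4 = 98.5.
Check P_1: distance² to centre = 62.5 ≤ 98.5, so it lies inside.
All remaining points lie in this disk, and no smaller disk contains both endpoints, so this is the minimum enclosing circle.
Diameter = 2r = 2√(98.5) ≈ 19.85.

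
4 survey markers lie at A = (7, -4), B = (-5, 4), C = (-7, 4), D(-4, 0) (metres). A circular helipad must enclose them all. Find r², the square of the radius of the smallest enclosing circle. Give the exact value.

The minimum enclosing circle of a finite set is fixed by two of the points (as a diameter) or three (as a circumcircle).
The farthest pair is A–C with squared distance 260. The circle on this segment as diameter has centre (0, 0) and r² = 260/4 = 65.
Check B: distance² to centre = 41 ≤ 65, so it lies inside.
All remaining points lie in this disk, and no smaller disk contains both endpoints, so this is the minimum enclosing circle.

65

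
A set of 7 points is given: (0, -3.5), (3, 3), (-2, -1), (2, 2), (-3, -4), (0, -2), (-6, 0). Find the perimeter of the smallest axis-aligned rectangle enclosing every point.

32

Width = max x − min x = 3 − (-6) = 9.
Height = max y − min y = 3 − (-4) = 7.
Perimeter = 2(9 + 7) = 32.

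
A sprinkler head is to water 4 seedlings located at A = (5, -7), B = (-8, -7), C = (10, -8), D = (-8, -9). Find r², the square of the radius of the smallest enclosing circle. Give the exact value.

105625/1296

The minimum enclosing circle of a finite set is fixed by two of the points (as a diameter) or three (as a circumcircle).
The minimum enclosing circle is determined by three boundary points: B, C, D.
Their circumcentre is (35/36, -8) with r² = 105625/1296.
The farthest remaining point A is at distance² 22321/1296 ≤ 105625/1296.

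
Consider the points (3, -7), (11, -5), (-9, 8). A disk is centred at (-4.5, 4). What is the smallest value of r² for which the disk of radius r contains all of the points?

321.25

The required radius is the distance from (-4.5, 4) to the farthest point.
Squared distances: 177.25, 321.25, 36.25.
Maximum is 321.25, attained at (11, -5).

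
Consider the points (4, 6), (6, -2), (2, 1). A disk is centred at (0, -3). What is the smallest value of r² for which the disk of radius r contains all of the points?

97

The required radius is the distance from (0, -3) to the farthest point.
Squared distances: 97, 37, 20.
Maximum is 97, attained at (4, 6).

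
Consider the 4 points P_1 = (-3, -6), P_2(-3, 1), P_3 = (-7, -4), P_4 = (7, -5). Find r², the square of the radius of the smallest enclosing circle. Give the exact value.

A smallest enclosing disk is always determined by at most three of the input points on its boundary.
The farthest pair is P_3–P_4 with squared distance 197. The circle on this segment as diameter has centre (0, -4.5) and r² = 197/4 = 49.25.
Check P_1: distance² to centre = 11.25 ≤ 49.25, so it lies inside.
All remaining points lie in this disk, and no smaller disk contains both endpoints, so this is the minimum enclosing circle.

49.25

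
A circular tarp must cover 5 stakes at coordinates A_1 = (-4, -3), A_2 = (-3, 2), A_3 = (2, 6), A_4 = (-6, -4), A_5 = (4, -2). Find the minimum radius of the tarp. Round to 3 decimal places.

6.410

By Welzl's lemma the MEC is supported by two points (diametrically opposite) or three points (on a circumcircle).
The minimum enclosing circle is determined by three boundary points: A_3, A_4, A_5.
Their circumcentre is (-37/21, 17/21) with r² = 18122/441.
The farthest remaining point A_1 is at distance² 8609/441 ≤ 18122/441.
r = √(18122/441) ≈ 6.410.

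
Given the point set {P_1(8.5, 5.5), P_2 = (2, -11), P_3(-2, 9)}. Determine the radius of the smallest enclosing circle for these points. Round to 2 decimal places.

Side lengths²: P_1P_2² = 314.5, P_1P_3² = 122.5, P_2P_3² = 416.
Since P_2P_3² = 416 < 314.5 + 122.5 = 437, the triangle is acute, so the smallest enclosing circle is the circumcircle.
Circumcentre = (15/28, -25/28), r² = 40885/392.
r = √(40885/392) ≈ 10.21.

10.21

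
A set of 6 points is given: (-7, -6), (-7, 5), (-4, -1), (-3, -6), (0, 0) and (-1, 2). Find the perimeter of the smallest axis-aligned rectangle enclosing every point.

36

Width = max x − min x = 0 − (-7) = 7.
Height = max y − min y = 5 − (-6) = 11.
Perimeter = 2(7 + 11) = 36.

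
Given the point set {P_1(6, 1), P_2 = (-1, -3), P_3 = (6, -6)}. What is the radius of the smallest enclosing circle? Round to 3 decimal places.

4.386

Side lengths²: P_1P_2² = 65, P_1P_3² = 49, P_2P_3² = 58.
Since P_1P_2² = 65 < 58 + 49 = 107, the triangle is acute, so the smallest enclosing circle is the circumcircle.
Circumcentre = (47/14, -2.5), r² = 1885/98.
r = √(1885/98) ≈ 4.386.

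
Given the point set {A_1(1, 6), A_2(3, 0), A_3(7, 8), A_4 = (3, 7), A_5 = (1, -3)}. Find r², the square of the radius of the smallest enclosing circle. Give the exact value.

A smallest enclosing disk is always determined by at most three of the input points on its boundary.
The farthest pair is A_3–A_5 with squared distance 157. The circle on this segment as diameter has centre (4, 2.5) and r² = 157/4 = 39.25.
Check A_1: distance² to centre = 21.25 ≤ 39.25, so it lies inside.
All remaining points lie in this disk, and no smaller disk contains both endpoints, so this is the minimum enclosing circle.

39.25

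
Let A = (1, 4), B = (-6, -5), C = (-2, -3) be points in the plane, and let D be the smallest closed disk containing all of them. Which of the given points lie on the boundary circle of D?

Side lengths²: AB² = 130, AC² = 58, BC² = 20.
Since AB² = 130 ≥ 58 + 20 = 78, the angle opposite AB is not acute, so the smallest enclosing circle has AB as diameter.
Centre = midpoint of AB = (-2.5, -0.5), r² = 130/4 = 32.5.
The points at distance exactly r from the centre are A, B — 2 points.

A, B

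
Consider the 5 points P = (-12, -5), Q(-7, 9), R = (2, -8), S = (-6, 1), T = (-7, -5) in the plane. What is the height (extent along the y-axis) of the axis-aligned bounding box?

17

max y = 9, min y = -8, so height = 17.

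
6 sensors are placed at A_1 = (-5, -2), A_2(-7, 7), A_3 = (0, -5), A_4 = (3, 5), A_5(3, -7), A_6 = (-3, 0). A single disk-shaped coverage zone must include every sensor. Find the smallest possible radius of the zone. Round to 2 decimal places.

The farthest pair is A_2–A_5 with squared distance 296. The circle on this segment as diameter has centre (-2, 0) and r² = 296/4 = 74.
Check A_1: distance² to centre = 13 ≤ 74, so it lies inside.
All remaining points lie in this disk, and no smaller disk contains both endpoints, so this is the minimum enclosing circle.
r = √74 ≈ 8.60.

8.60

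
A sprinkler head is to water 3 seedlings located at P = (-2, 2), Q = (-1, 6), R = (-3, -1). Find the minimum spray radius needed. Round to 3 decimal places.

Side lengths²: PQ² = 17, PR² = 10, QR² = 53.
Since QR² = 53 ≥ 17 + 10 = 27, the angle opposite QR is not acute, so the smallest enclosing circle has QR as diameter.
Centre = midpoint of QR = (-2, 2.5), r² = 53/4 = 13.25.
r = √(13.25) ≈ 3.640.

3.640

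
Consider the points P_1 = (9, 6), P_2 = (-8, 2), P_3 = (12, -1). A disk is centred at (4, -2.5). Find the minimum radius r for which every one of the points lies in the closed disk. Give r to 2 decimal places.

The required radius is the distance from (4, -2.5) to the farthest point.
Squared distances: 97.25, 164.25, 66.25.
Maximum is 164.25, attained at P_2.
r = √(164.25) ≈ 12.82.

12.82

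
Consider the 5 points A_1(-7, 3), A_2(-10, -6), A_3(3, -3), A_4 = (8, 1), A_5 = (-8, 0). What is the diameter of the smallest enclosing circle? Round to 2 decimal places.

19.31

The minimum enclosing circle of a finite set is fixed by two of the points (as a diameter) or three (as a circumcircle).
The farthest pair is A_2–A_4 with squared distance 373. The circle on this segment as diameter has centre (-1, -2.5) and r² = 373/4 = 93.25.
Check A_1: distance² to centre = 66.25 ≤ 93.25, so it lies inside.
All remaining points lie in this disk, and no smaller disk contains both endpoints, so this is the minimum enclosing circle.
Diameter = 2r = 2√(93.25) ≈ 19.31.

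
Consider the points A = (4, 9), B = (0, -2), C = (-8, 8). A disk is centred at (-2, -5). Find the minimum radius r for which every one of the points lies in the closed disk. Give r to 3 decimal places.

15.232

The required radius is the distance from (-2, -5) to the farthest point.
Squared distances: 232, 13, 205.
Maximum is 232, attained at A.
r = √232 ≈ 15.232.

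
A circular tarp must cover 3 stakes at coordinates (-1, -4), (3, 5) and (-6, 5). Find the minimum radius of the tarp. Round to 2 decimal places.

Call the three points A, B, C in the order given.
Side lengths²: AB² = 97, AC² = 106, BC² = 81.
Since AC² = 106 < 97 + 81 = 178, the triangle is acute, so the smallest enclosing circle is the circumcircle.
Circumcentre = (-1.5, 29/18), r² = 5141/162.
r = √(5141/162) ≈ 5.63.

5.63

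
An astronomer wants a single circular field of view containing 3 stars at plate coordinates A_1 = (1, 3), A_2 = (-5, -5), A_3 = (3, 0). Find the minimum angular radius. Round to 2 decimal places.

Side lengths²: A_1A_2² = 100, A_1A_3² = 13, A_2A_3² = 89.
Since A_1A_2² = 100 < 89 + 13 = 102, the triangle is acute, so the smallest enclosing circle is the circumcircle.
Circumcentre = (-32/17, -37/34), r² = 28925/1156.
r = √(28925/1156) ≈ 5.00.

5.00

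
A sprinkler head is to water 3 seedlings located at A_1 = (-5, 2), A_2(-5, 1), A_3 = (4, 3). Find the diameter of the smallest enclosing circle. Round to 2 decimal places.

Side lengths²: A_1A_2² = 1, A_1A_3² = 82, A_2A_3² = 85.
Since A_2A_3² = 85 ≥ 82 + 1 = 83, the angle opposite A_2A_3 is not acute, so the smallest enclosing circle has A_2A_3 as diameter.
Centre = midpoint of A_2A_3 = (-0.5, 2), r² = 85/4 = 21.25.
Diameter = 2r = 2√(21.25) ≈ 9.22.

9.22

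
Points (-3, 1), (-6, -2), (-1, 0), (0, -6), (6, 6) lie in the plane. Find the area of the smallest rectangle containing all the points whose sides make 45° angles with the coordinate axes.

In coordinates u = x + y, v = x − y the rectangle is axis-aligned; the map (x,y)→(u,v) scales areas by 2.
u-values: -2, -8, -1, -6, 12; range = 12 − (-8) = 20.
v-values: -4, -4, -1, 6, 0; range = 6 − (-4) = 10.
Area = (20 × 10) / 2 = 100.

100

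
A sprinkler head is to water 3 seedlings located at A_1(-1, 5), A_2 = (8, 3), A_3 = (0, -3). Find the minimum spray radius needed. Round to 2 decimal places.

5.31

Side lengths²: A_1A_2² = 85, A_1A_3² = 65, A_2A_3² = 100.
Since A_2A_3² = 100 < 85 + 65 = 150, the triangle is acute, so the smallest enclosing circle is the circumcircle.
Circumcentre = (41/14, 10/7), r² = 5525/196.
r = √(5525/196) ≈ 5.31.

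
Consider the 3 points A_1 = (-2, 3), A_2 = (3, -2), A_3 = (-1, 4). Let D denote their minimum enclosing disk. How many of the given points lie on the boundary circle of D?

Side lengths²: A_1A_2² = 50, A_1A_3² = 2, A_2A_3² = 52.
Since A_2A_3² = 52 ≥ 50 + 2 = 52, the angle opposite A_2A_3 is not acute, so the smallest enclosing circle has A_2A_3 as diameter.
Centre = midpoint of A_2A_3 = (1, 1), r² = 52/4 = 13.
The points at distance exactly r from the centre are A_1, A_2, A_3 — 3 points.

3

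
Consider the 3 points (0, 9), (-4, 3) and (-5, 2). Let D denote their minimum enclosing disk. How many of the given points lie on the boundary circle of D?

Call the three points A, B, C in the order given.
Side lengths²: AB² = 52, AC² = 74, BC² = 2.
Since AC² = 74 ≥ 52 + 2 = 54, the angle opposite AC is not acute, so the smallest enclosing circle has AC as diameter.
Centre = midpoint of AC = (-2.5, 5.5), r² = 74/4 = 18.5.
The points at distance exactly r from the centre are (0, 9), (-5, 2) — 2 points.

2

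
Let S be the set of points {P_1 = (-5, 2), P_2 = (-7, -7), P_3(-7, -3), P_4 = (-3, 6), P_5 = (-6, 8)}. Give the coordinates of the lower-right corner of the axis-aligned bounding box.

x-range [-7, -3], y-range [-7, 8].
The lower-right corner is (-3, -7).

(-3, -7)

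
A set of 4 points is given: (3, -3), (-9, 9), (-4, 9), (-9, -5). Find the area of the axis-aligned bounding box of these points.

x ranges over [-9, 3], width 12.
y ranges over [-5, 9], height 14.
Area = 12 × 14 = 168.

168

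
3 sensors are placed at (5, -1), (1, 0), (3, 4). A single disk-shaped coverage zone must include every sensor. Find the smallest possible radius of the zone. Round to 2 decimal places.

Call the three points A, B, C in the order given.
Side lengths²: AB² = 17, AC² = 29, BC² = 20.
Since AC² = 29 < 20 + 17 = 37, the triangle is acute, so the smallest enclosing circle is the circumcircle.
Circumcentre = (31/9, 23/18), r² = 2465/324.
r = √(2465/324) ≈ 2.76.

2.76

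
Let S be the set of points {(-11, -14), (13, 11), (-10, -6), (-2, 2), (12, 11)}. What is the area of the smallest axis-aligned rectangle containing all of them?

600

x ranges over [-11, 13], width 24.
y ranges over [-14, 11], height 25.
Area = 24 × 25 = 600.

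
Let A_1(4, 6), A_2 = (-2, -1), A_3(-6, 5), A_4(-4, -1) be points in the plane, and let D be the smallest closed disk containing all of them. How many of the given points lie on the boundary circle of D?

3

The minimum enclosing circle of a finite set is fixed by two of the points (as a diameter) or three (as a circumcircle).
The minimum enclosing circle is determined by three boundary points: A_1, A_3, A_4.
Their circumcentre is (-49/62, 211/62) with r² = 57065/1922.
The farthest remaining point A_2 is at distance² 40077/1922 ≤ 57065/1922.
The points at distance exactly r from the centre are A_1, A_3, A_4 — 3 points.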